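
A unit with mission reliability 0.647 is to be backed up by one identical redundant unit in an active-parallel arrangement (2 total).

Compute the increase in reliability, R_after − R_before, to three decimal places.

R_before = 0.647
R_after = 1 − (1 − 0.647)^2 = 0.875
ΔR = 0.875 − 0.647 = 0.228

0.228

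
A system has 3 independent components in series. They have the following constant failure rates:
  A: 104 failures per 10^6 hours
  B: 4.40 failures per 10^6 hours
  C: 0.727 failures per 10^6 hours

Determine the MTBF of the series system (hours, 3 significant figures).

Series of exponential components: λ_sys = Σ λ_i
λ_sys = 0.000104 + 0.00000440 + 0.000000727 = 1.0913e-04 /h
MTBF = 1 / λ_sys = 9160 h

9160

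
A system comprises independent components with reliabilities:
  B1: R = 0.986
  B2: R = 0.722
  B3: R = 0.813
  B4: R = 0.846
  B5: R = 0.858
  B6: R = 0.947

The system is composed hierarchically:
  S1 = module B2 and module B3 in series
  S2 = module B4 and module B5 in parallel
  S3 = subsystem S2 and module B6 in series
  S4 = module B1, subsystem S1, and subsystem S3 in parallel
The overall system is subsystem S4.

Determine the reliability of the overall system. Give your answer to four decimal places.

0.9996

Series (B2 and B3): 0.722000 × 0.813000 = 0.586986
Parallel (B4 and B5): 1 − (1 − 0.846000)(1 − 0.858000) = 0.978132
Series ([0.978132] and B6): 0.978132 × 0.947000 = 0.926291
Parallel (B1, [0.586986], and [0.926291]): 1 − (1 − 0.986000)(1 − 0.586986)(1 − 0.926291) = 0.9996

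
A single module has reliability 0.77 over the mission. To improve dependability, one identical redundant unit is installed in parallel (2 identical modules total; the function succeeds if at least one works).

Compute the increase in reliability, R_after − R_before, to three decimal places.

R_before = 0.77
R_after = 1 − (1 − 0.77)^2 = 0.947
ΔR = 0.947 − 0.77 = 0.177

0.177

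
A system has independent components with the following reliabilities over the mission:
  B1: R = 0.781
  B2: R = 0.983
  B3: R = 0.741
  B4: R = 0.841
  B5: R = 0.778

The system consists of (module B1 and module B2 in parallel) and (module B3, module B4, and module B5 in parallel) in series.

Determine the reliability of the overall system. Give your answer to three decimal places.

Parallel (B1 and B2): 1 − (1 − 0.78100)(1 − 0.98300) = 0.99628
Parallel (B3, B4, and B5): 1 − (1 − 0.74100)(1 − 0.84100)(1 − 0.77800) = 0.99086
Series ([0.99628] and [0.99086]): 0.99628 × 0.99086 = 0.987

0.987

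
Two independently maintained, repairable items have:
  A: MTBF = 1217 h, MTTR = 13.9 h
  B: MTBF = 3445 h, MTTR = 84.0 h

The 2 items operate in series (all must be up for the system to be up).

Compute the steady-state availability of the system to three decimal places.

A(A) = MTBF/(MTBF+MTTR) = 1217/(1217+13.9) = 0.988707
A(B) = MTBF/(MTBF+MTTR) = 3445/(3445+84.0) = 0.976197
Series availability: 0.988707 × 0.976197 = 0.965

0.965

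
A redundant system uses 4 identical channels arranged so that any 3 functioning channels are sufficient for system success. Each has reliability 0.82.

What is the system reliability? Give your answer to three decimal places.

R = Σ_{i=3}^{4} C(4,i) p^i (1−p)^{4−i} with p = 0.82
C(4,3)·0.82^3·0.18^1 = 0.39698
C(4,4)·0.82^4·0.18^0 = 0.45212
Sum = 0.849

0.849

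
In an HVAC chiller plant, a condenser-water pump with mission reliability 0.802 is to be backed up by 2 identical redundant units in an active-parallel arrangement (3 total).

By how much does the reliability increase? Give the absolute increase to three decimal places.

R_before = 0.802
R_after = 1 − (1 − 0.802)^3 = 0.992
ΔR = 0.992 − 0.802 = 0.190

0.190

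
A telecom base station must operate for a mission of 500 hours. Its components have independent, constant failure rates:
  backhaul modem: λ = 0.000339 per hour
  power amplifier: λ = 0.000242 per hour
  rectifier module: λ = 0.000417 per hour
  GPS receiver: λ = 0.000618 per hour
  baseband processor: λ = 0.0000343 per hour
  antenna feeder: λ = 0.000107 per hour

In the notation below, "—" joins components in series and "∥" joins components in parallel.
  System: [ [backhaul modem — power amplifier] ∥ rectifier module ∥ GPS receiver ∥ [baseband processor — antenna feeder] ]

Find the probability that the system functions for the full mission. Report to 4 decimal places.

0.9991

R(backhaul modem) = exp(−0.000339 × 500) = 0.844087
R(power amplifier) = exp(−0.000242 × 500) = 0.886034
R(rectifier module) = exp(−0.000417 × 500) = 0.811801
R(GPS receiver) = exp(−0.000618 × 500) = 0.734181
R(baseband processor) = exp(−0.0000343 × 500) = 0.982996
R(antenna feeder) = exp(−0.000107 × 500) = 0.947906
Series (backhaul modem and power amplifier): 0.844087 × 0.886034 = 0.747890
Series (baseband processor and antenna feeder): 0.982996 × 0.947906 = 0.931788
Parallel ([0.747890], rectifier module, GPS receiver, and [0.931788]): 1 − (1 − 0.747890)(1 − 0.811801)(1 − 0.734181)(1 − 0.931788) = 0.9991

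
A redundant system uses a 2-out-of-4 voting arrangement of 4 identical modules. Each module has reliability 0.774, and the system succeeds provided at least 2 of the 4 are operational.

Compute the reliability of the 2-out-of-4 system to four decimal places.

R = Σ_{i=2}^{4} C(4,i) p^i (1−p)^{4−i} with p = 0.774
C(4,2)·0.774^2·0.226^2 = 0.183590
C(4,3)·0.774^3·0.226^1 = 0.419171
C(4,4)·0.774^4·0.226^0 = 0.358892
Sum = 0.9617

0.9617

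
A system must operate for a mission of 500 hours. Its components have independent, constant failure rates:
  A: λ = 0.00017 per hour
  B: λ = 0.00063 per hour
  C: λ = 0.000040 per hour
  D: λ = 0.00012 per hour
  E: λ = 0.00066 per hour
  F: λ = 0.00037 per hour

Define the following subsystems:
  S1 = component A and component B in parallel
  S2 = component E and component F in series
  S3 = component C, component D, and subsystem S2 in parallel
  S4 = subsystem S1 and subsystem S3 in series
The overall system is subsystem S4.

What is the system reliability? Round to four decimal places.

0.9775

R(A) = exp(−0.00017 × 500) = 0.918512
R(B) = exp(−0.00063 × 500) = 0.729789
R(C) = exp(−0.000040 × 500) = 0.980199
R(D) = exp(−0.00012 × 500) = 0.941765
R(E) = exp(−0.00066 × 500) = 0.718924
R(F) = exp(−0.00037 × 500) = 0.831104
Parallel (A and B): 1 − (1 − 0.918512)(1 − 0.729789) = 0.977981
Series (E and F): 0.718924 × 0.831104 = 0.597501
Parallel (C, D, and [0.597501]): 1 − (1 − 0.980199)(1 − 0.941765)(1 − 0.597501) = 0.999536
Series ([0.977981] and [0.999536]): 0.977981 × 0.999536 = 0.9775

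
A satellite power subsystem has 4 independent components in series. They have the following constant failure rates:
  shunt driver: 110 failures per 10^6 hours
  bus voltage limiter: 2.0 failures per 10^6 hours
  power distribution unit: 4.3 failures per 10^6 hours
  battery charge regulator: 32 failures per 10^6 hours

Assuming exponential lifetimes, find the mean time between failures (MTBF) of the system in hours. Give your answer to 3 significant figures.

Series of exponential components: λ_sys = Σ λ_i
λ_sys = 0.00011 + 0.0000020 + 0.0000043 + 0.000032 = 1.4830e-04 /h
MTBF = 1 / λ_sys = 6740 h

6740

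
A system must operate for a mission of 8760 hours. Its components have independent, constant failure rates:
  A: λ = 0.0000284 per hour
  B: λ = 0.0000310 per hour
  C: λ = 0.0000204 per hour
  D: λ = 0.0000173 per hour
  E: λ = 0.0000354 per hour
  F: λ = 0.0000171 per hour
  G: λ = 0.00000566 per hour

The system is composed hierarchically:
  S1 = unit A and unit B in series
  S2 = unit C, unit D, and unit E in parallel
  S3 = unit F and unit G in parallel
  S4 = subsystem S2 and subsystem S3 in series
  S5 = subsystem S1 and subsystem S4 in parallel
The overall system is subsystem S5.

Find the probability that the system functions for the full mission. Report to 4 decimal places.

R(A) = exp(−0.0000284 × 8760) = 0.779748
R(B) = exp(−0.0000310 × 8760) = 0.762190
R(C) = exp(−0.0000204 × 8760) = 0.836353
R(D) = exp(−0.0000173 × 8760) = 0.859377
R(E) = exp(−0.0000354 × 8760) = 0.733371
R(F) = exp(−0.0000171 × 8760) = 0.860884
R(G) = exp(−0.00000566 × 8760) = 0.951628
Series (A and B): 0.779748 × 0.762190 = 0.594316
Parallel (C, D, and E): 1 − (1 − 0.836353)(1 − 0.859377)(1 − 0.733371) = 0.993864
Parallel (F and G): 1 − (1 − 0.860884)(1 − 0.951628) = 0.993271
Series ([0.993864] and [0.993271]): 0.993864 × 0.993271 = 0.987176
Parallel ([0.594316] and [0.987176]): 1 − (1 − 0.594316)(1 − 0.987176) = 0.9948

0.9948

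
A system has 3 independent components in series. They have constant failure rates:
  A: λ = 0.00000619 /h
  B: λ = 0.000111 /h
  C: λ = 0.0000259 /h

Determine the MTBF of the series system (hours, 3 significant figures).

6990

Series of exponential components: λ_sys = Σ λ_i
λ_sys = 0.00000619 + 0.000111 + 0.0000259 = 1.4309e-04 /h
MTBF = 1 / λ_sys = 6990 h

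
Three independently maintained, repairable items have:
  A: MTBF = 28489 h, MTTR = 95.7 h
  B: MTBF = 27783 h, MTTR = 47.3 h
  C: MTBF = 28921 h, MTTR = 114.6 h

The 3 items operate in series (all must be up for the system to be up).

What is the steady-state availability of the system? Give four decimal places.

A(A) = MTBF/(MTBF+MTTR) = 28489/(28489+95.7) = 0.996652
A(B) = MTBF/(MTBF+MTTR) = 27783/(27783+47.3) = 0.998300
A(C) = MTBF/(MTBF+MTTR) = 28921/(28921+114.6) = 0.996053
Series availability: 0.996652 × 0.998300 × 0.996053 = 0.9910

0.9910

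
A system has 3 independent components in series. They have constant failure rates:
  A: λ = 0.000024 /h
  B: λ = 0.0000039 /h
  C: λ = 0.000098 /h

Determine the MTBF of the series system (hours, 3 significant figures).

Series of exponential components: λ_sys = Σ λ_i
λ_sys = 0.000024 + 0.0000039 + 0.000098 = 1.2590e-04 /h
MTBF = 1 / λ_sys = 7940 h

7940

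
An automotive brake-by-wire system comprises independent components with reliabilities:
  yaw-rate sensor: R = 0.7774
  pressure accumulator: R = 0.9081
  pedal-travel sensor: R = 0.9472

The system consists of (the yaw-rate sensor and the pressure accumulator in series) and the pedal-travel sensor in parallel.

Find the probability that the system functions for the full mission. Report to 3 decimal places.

0.984

Series (yaw-rate sensor and pressure accumulator): 0.77740 × 0.90810 = 0.70596
Parallel ([0.70596] and pedal-travel sensor): 1 − (1 − 0.70596)(1 − 0.94720) = 0.984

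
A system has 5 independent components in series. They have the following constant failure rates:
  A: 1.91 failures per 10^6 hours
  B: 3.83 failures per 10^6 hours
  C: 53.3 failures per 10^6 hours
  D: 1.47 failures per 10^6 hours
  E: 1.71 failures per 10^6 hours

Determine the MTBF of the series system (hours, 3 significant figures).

16100

Series of exponential components: λ_sys = Σ λ_i
λ_sys = 0.00000191 + 0.00000383 + 0.0000533 + 0.00000147 + 0.00000171 = 6.2220e-05 /h
MTBF = 1 / λ_sys = 16100 h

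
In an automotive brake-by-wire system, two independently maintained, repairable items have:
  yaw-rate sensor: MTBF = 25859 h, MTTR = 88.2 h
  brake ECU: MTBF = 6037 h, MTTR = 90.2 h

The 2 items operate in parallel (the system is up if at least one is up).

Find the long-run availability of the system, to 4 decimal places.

A(yaw-rate sensor) = MTBF/(MTBF+MTTR) = 25859/(25859+88.2) = 0.996601
A(brake ECU) = MTBF/(MTBF+MTTR) = 6037/(6037+90.2) = 0.985279
Parallel availability: 1 − (1 − 0.996601)(1 − 0.985279) = 0.9999

0.9999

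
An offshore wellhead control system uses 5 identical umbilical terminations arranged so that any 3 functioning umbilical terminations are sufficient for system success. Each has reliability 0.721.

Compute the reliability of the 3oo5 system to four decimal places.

R = Σ_{i=3}^{5} C(5,i) p^i (1−p)^{5−i} with p = 0.721
C(5,3)·0.721^3·0.279^2 = 0.291752
C(5,4)·0.721^4·0.279^1 = 0.376977
C(5,5)·0.721^5·0.279^0 = 0.194839
Sum = 0.8636

0.8636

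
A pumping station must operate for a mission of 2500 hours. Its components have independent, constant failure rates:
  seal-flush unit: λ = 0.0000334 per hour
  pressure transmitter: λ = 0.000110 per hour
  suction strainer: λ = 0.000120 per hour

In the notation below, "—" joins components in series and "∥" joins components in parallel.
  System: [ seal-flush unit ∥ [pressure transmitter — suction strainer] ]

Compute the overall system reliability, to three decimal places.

0.965

R(seal-flush unit) = exp(−0.0000334 × 2500) = 0.91989
R(pressure transmitter) = exp(−0.000110 × 2500) = 0.75957
R(suction strainer) = exp(−0.000120 × 2500) = 0.74082
Series (pressure transmitter and suction strainer): 0.75957 × 0.74082 = 0.56270
Parallel (seal-flush unit and [0.56270]): 1 − (1 − 0.91989)(1 − 0.56270) = 0.965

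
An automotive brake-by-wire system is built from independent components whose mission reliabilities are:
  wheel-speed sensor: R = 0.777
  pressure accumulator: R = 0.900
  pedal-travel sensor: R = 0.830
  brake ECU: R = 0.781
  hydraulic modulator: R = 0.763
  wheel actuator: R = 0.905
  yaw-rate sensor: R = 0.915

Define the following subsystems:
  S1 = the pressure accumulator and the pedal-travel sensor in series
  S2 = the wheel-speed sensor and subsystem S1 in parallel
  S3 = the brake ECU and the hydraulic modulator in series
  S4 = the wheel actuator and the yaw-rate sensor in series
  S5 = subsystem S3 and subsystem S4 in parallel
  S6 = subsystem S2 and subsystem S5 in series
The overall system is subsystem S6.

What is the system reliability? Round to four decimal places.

0.8780

Series (pressure accumulator and pedal-travel sensor): 0.900000 × 0.830000 = 0.747000
Parallel (wheel-speed sensor and [0.747000]): 1 − (1 − 0.777000)(1 − 0.747000) = 0.943581
Series (brake ECU and hydraulic modulator): 0.781000 × 0.763000 = 0.595903
Series (wheel actuator and yaw-rate sensor): 0.905000 × 0.915000 = 0.828075
Parallel ([0.595903] and [0.828075]): 1 − (1 − 0.595903)(1 − 0.828075) = 0.930526
Series ([0.943581] and [0.930526]): 0.943581 × 0.930526 = 0.8780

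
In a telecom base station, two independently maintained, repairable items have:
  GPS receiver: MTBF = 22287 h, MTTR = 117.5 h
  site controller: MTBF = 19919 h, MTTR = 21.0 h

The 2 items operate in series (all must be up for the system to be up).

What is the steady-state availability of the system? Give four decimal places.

A(GPS receiver) = MTBF/(MTBF+MTTR) = 22287/(22287+117.5) = 0.994756
A(site controller) = MTBF/(MTBF+MTTR) = 19919/(19919+21.0) = 0.998947
Series availability: 0.994756 × 0.998947 = 0.9937

0.9937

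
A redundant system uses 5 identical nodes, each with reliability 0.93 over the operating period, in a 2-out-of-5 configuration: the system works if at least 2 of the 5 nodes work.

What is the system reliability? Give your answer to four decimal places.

0.9999

R = Σ_{i=2}^{5} C(5,i) p^i (1−p)^{5−i} with p = 0.93
C(5,2)·0.93^2·0.07^3 = 0.002967
C(5,3)·0.93^3·0.07^2 = 0.039413
C(5,4)·0.93^4·0.07^1 = 0.261818
C(5,5)·0.93^5·0.07^0 = 0.695688
Sum = 0.9999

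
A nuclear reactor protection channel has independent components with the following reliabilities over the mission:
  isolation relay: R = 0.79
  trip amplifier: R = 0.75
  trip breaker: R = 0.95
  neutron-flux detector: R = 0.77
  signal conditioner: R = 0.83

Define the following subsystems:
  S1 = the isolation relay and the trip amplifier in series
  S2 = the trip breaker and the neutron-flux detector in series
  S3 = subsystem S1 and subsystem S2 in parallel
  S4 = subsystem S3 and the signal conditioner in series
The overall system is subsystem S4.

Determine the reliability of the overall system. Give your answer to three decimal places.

0.739

Series (isolation relay and trip amplifier): 0.79000 × 0.75000 = 0.59250
Series (trip breaker and neutron-flux detector): 0.95000 × 0.77000 = 0.73150
Parallel ([0.59250] and [0.73150]): 1 − (1 − 0.59250)(1 − 0.73150) = 0.89059
Series ([0.89059] and signal conditioner): 0.89059 × 0.83000 = 0.739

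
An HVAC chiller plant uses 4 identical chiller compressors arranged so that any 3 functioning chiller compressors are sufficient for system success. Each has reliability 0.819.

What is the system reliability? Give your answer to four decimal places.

R = Σ_{i=3}^{4} C(4,i) p^i (1−p)^{4−i} with p = 0.819
C(4,3)·0.819^3·0.181^1 = 0.397732
C(4,4)·0.819^4·0.181^0 = 0.449920
Sum = 0.8477

0.8477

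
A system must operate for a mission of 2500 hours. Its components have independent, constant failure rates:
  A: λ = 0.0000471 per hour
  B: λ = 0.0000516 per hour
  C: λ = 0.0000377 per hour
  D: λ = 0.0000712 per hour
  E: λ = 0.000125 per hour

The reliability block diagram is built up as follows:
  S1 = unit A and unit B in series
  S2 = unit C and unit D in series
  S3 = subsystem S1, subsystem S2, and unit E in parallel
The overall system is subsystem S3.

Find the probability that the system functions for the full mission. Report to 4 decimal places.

0.9860

R(A) = exp(−0.0000471 × 2500) = 0.888918
R(B) = exp(−0.0000516 × 2500) = 0.878974
R(C) = exp(−0.0000377 × 2500) = 0.910055
R(D) = exp(−0.0000712 × 2500) = 0.836942
R(E) = exp(−0.000125 × 2500) = 0.731616
Series (A and B): 0.888918 × 0.878974 = 0.781336
Series (C and D): 0.910055 × 0.836942 = 0.761663
Parallel ([0.781336], [0.761663], and E): 1 − (1 − 0.781336)(1 − 0.761663)(1 − 0.731616) = 0.9860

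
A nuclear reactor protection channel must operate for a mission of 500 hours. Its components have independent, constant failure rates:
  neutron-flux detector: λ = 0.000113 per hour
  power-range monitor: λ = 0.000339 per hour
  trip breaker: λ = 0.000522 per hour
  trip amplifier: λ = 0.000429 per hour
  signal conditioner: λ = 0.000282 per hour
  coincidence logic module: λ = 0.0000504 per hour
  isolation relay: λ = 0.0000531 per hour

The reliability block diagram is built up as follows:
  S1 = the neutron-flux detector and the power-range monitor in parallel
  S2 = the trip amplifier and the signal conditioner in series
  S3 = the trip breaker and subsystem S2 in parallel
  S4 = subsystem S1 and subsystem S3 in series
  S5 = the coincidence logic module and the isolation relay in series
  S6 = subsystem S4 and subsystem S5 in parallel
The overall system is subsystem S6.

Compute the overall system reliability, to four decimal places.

R(neutron-flux detector) = exp(−0.000113 × 500) = 0.945066
R(power-range monitor) = exp(−0.000339 × 500) = 0.844087
R(trip breaker) = exp(−0.000522 × 500) = 0.770281
R(trip amplifier) = exp(−0.000429 × 500) = 0.806945
R(signal conditioner) = exp(−0.000282 × 500) = 0.868489
R(coincidence logic module) = exp(−0.0000504 × 500) = 0.975115
R(isolation relay) = exp(−0.0000531 × 500) = 0.973799
Parallel (neutron-flux detector and power-range monitor): 1 − (1 − 0.945066)(1 − 0.844087) = 0.991435
Series (trip amplifier and signal conditioner): 0.806945 × 0.868489 = 0.700823
Parallel (trip breaker and [0.700823]): 1 − (1 − 0.770281)(1 − 0.700823) = 0.931273
Series ([0.991435] and [0.931273]): 0.991435 × 0.931273 = 0.923297
Series (coincidence logic module and isolation relay): 0.975115 × 0.973799 = 0.949566
Parallel ([0.923297] and [0.949566]): 1 − (1 − 0.923297)(1 − 0.949566) = 0.9961

0.9961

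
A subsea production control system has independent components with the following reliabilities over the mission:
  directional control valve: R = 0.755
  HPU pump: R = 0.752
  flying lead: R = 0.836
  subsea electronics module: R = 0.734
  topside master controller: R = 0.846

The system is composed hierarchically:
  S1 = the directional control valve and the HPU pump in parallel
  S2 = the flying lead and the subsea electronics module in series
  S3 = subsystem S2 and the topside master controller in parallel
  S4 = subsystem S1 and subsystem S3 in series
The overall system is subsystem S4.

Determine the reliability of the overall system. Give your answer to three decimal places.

0.883

Parallel (directional control valve and HPU pump): 1 − (1 − 0.75500)(1 − 0.75200) = 0.93924
Series (flying lead and subsea electronics module): 0.83600 × 0.73400 = 0.61362
Parallel ([0.61362] and topside master controller): 1 − (1 − 0.61362)(1 − 0.84600) = 0.94050
Series ([0.93924] and [0.94050]): 0.93924 × 0.94050 = 0.883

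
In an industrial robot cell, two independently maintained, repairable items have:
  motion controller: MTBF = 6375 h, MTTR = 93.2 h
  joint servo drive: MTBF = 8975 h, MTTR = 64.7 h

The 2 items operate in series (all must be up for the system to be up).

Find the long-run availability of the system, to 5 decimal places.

A(motion controller) = MTBF/(MTBF+MTTR) = 6375/(6375+93.2) = 0.985591
A(joint servo drive) = MTBF/(MTBF+MTTR) = 8975/(8975+64.7) = 0.992843
Series availability: 0.985591 × 0.992843 = 0.97854

0.97854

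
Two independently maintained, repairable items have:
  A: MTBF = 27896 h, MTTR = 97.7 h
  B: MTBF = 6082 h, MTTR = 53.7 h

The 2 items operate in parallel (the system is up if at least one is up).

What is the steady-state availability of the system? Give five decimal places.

0.99997

A(A) = MTBF/(MTBF+MTTR) = 27896/(27896+97.7) = 0.996510
A(B) = MTBF/(MTBF+MTTR) = 6082/(6082+53.7) = 0.991248
Parallel availability: 1 − (1 − 0.996510)(1 − 0.991248) = 0.99997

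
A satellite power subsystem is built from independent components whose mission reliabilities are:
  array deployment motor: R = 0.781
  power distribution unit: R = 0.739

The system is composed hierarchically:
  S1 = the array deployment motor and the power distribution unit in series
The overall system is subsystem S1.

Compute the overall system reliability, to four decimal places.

Series (array deployment motor and power distribution unit): 0.781000 × 0.739000 = 0.5772

0.5772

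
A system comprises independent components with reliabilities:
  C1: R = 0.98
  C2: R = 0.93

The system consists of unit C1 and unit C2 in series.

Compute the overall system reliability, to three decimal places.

Series (C1 and C2): 0.98000 × 0.93000 = 0.911

0.911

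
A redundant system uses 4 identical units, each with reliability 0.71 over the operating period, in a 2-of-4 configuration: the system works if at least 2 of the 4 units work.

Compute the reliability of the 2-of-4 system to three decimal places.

R = Σ_{i=2}^{4} C(4,i) p^i (1−p)^{4−i} with p = 0.71
C(4,2)·0.71^2·0.29^2 = 0.25437
C(4,3)·0.71^3·0.29^1 = 0.41518
C(4,4)·0.71^4·0.29^0 = 0.25412
Sum = 0.924

0.924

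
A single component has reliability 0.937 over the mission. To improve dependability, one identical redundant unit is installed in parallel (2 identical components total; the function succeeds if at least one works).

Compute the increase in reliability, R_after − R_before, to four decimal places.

R_before = 0.937
R_after = 1 − (1 − 0.937)^2 = 0.9960
ΔR = 0.9960 − 0.937 = 0.0590

0.0590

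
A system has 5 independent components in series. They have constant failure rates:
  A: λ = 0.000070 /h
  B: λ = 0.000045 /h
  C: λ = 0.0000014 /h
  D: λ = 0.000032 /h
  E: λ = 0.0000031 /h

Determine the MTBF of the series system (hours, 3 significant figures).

Series of exponential components: λ_sys = Σ λ_i
λ_sys = 0.000070 + 0.000045 + 0.0000014 + 0.000032 + 0.0000031 = 1.5150e-04 /h
MTBF = 1 / λ_sys = 6600 h

6600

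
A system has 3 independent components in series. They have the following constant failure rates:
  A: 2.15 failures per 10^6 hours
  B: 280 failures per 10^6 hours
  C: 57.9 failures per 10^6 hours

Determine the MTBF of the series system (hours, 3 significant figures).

2940

Series of exponential components: λ_sys = Σ λ_i
λ_sys = 0.00000215 + 0.000280 + 0.0000579 = 3.4005e-04 /h
MTBF = 1 / λ_sys = 2940 h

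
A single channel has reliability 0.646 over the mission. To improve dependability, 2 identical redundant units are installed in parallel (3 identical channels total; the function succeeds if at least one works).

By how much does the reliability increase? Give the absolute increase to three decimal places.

R_before = 0.646
R_after = 1 − (1 − 0.646)^3 = 0.956
ΔR = 0.956 − 0.646 = 0.310

0.310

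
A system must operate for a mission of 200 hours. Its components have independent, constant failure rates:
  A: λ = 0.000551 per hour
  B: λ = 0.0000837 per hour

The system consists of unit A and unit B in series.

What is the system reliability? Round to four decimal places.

R(A) = exp(−0.000551 × 200) = 0.895655
R(B) = exp(−0.0000837 × 200) = 0.983399
Series (A and B): 0.895655 × 0.983399 = 0.8808

0.8808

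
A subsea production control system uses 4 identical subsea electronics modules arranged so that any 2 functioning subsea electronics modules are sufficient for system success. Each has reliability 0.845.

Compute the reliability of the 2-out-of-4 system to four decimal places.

R = Σ_{i=2}^{4} C(4,i) p^i (1−p)^{4−i} with p = 0.845
C(4,2)·0.845^2·0.155^2 = 0.102927
C(4,3)·0.845^3·0.155^1 = 0.374078
C(4,4)·0.845^4·0.155^0 = 0.509832
Sum = 0.9868

0.9868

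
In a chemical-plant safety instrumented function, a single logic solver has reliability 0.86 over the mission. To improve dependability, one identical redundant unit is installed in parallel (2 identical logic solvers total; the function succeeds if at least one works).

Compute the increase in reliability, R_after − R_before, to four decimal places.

R_before = 0.86
R_after = 1 − (1 − 0.86)^2 = 0.9804
ΔR = 0.9804 − 0.86 = 0.1204

0.1204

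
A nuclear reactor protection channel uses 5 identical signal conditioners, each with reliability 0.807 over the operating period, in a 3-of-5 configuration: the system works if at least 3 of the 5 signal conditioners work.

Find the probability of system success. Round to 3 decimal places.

R = Σ_{i=3}^{5} C(5,i) p^i (1−p)^{5−i} with p = 0.807
C(5,3)·0.807^3·0.193^2 = 0.19577
C(5,4)·0.807^4·0.193^1 = 0.40928
C(5,5)·0.807^5·0.193^0 = 0.34227
Sum = 0.947

0.947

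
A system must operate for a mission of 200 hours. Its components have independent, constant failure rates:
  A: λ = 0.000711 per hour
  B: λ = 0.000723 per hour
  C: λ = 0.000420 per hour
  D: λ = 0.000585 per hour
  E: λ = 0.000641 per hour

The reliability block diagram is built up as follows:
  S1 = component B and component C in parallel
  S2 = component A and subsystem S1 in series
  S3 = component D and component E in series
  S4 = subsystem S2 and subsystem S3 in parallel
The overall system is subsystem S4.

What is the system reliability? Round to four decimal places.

0.9691

R(A) = exp(−0.000711 × 200) = 0.867448
R(B) = exp(−0.000723 × 200) = 0.865368
R(C) = exp(−0.000420 × 200) = 0.919431
R(D) = exp(−0.000585 × 200) = 0.889585
R(E) = exp(−0.000641 × 200) = 0.879677
Parallel (B and C): 1 − (1 − 0.865368)(1 − 0.919431) = 0.989153
Series (A and [0.989153]): 0.867448 × 0.989153 = 0.858039
Series (D and E): 0.889585 × 0.879677 = 0.782547
Parallel ([0.858039] and [0.782547]): 1 − (1 − 0.858039)(1 − 0.782547) = 0.9691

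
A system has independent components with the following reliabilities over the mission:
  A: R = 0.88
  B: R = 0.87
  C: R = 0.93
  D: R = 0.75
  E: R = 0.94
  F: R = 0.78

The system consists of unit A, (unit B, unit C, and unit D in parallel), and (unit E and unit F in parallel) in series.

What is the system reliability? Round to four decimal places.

0.8664

Parallel (B, C, and D): 1 − (1 − 0.870000)(1 − 0.930000)(1 − 0.750000) = 0.997725
Parallel (E and F): 1 − (1 − 0.940000)(1 − 0.780000) = 0.986800
Series (A, [0.997725], and [0.986800]): 0.880000 × 0.997725 × 0.986800 = 0.8664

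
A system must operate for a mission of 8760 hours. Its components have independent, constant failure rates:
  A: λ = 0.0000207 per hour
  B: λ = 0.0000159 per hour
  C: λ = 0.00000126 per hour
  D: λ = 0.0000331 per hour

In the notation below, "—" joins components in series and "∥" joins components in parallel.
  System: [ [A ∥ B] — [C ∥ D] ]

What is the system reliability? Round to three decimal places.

R(A) = exp(−0.0000207 × 8760) = 0.83416
R(B) = exp(−0.0000159 × 8760) = 0.86998
R(C) = exp(−0.00000126 × 8760) = 0.98902
R(D) = exp(−0.0000331 × 8760) = 0.74830
Parallel (A and B): 1 − (1 − 0.83416)(1 − 0.86998) = 0.97844
Parallel (C and D): 1 − (1 − 0.98902)(1 − 0.74830) = 0.99724
Series ([0.97844] and [0.99724]): 0.97844 × 0.99724 = 0.976

0.976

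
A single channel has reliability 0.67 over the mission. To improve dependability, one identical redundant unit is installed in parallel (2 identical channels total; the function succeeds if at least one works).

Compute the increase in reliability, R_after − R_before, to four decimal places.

0.2211

R_before = 0.67
R_after = 1 − (1 − 0.67)^2 = 0.8911
ΔR = 0.8911 − 0.67 = 0.2211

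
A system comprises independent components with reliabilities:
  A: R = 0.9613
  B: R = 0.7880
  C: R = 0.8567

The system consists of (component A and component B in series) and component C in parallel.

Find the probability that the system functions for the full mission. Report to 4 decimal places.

0.9653

Series (A and B): 0.961300 × 0.788000 = 0.757504
Parallel ([0.757504] and C): 1 − (1 − 0.757504)(1 − 0.856700) = 0.9653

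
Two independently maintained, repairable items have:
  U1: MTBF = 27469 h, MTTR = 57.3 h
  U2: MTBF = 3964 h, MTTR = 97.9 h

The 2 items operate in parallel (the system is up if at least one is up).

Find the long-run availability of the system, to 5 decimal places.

A(U1) = MTBF/(MTBF+MTTR) = 27469/(27469+57.3) = 0.997918
A(U2) = MTBF/(MTBF+MTTR) = 3964/(3964+97.9) = 0.975898
Parallel availability: 1 − (1 − 0.997918)(1 − 0.975898) = 0.99995

0.99995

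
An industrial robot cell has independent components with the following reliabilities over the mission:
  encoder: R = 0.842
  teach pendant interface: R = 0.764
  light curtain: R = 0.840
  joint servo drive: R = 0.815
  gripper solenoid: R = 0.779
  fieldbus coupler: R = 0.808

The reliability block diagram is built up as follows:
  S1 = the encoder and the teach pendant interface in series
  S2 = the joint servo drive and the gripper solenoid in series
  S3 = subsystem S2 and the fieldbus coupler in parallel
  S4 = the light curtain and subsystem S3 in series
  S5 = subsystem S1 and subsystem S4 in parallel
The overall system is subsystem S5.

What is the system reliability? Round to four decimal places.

Series (encoder and teach pendant interface): 0.842000 × 0.764000 = 0.643288
Series (joint servo drive and gripper solenoid): 0.815000 × 0.779000 = 0.634885
Parallel ([0.634885] and fieldbus coupler): 1 − (1 − 0.634885)(1 − 0.808000) = 0.929898
Series (light curtain and [0.929898]): 0.840000 × 0.929898 = 0.781114
Parallel ([0.643288] and [0.781114]): 1 − (1 − 0.643288)(1 − 0.781114) = 0.9219

0.9219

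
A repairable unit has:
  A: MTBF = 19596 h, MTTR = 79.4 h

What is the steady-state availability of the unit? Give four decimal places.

A(A) = MTBF/(MTBF+MTTR) = 19596/(19596+79.4) = 0.9960

0.9960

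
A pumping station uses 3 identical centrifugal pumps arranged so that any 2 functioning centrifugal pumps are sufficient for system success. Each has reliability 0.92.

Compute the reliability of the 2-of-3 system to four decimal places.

0.9818

R = Σ_{i=2}^{3} C(3,i) p^i (1−p)^{3−i} with p = 0.92
C(3,2)·0.92^2·0.08^1 = 0.203136
C(3,3)·0.92^3·0.08^0 = 0.778688
Sum = 0.9818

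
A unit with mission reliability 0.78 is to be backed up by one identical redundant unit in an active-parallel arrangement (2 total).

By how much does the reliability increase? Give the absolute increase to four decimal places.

R_before = 0.78
R_after = 1 − (1 − 0.78)^2 = 0.9516
ΔR = 0.9516 − 0.78 = 0.1716

0.1716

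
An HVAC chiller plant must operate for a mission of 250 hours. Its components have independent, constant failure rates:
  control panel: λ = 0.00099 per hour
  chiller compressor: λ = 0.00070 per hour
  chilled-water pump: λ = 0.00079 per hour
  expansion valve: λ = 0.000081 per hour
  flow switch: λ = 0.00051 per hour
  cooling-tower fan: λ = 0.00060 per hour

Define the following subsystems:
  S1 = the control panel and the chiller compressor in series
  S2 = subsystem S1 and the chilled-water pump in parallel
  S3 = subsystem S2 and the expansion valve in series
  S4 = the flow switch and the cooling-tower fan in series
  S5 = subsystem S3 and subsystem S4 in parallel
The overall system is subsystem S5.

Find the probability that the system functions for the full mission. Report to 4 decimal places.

0.9805

R(control panel) = exp(−0.00099 × 250) = 0.780750
R(chiller compressor) = exp(−0.00070 × 250) = 0.839457
R(chilled-water pump) = exp(−0.00079 × 250) = 0.820780
R(expansion valve) = exp(−0.000081 × 250) = 0.979954
R(flow switch) = exp(−0.00051 × 250) = 0.880293
R(cooling-tower fan) = exp(−0.00060 × 250) = 0.860708
Series (control panel and chiller compressor): 0.780750 × 0.839457 = 0.655406
Parallel ([0.655406] and chilled-water pump): 1 − (1 − 0.655406)(1 − 0.820780) = 0.938242
Series ([0.938242] and expansion valve): 0.938242 × 0.979954 = 0.919434
Series (flow switch and cooling-tower fan): 0.880293 × 0.860708 = 0.757675
Parallel ([0.919434] and [0.757675]): 1 − (1 − 0.919434)(1 − 0.757675) = 0.9805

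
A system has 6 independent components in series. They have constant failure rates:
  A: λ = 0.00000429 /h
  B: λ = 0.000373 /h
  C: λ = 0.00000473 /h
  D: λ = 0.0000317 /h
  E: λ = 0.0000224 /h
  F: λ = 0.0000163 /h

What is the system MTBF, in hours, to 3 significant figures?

2210

Series of exponential components: λ_sys = Σ λ_i
λ_sys = 0.00000429 + 0.000373 + 0.00000473 + 0.0000317 + 0.0000224 + 0.0000163 = 4.5242e-04 /h
MTBF = 1 / λ_sys = 2210 h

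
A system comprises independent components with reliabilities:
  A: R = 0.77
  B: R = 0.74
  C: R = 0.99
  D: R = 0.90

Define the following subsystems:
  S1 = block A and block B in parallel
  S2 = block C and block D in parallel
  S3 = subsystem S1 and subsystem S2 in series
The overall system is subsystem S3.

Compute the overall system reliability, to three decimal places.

0.939

Parallel (A and B): 1 − (1 − 0.77000)(1 − 0.74000) = 0.94020
Parallel (C and D): 1 − (1 − 0.99000)(1 − 0.90000) = 0.99900
Series ([0.94020] and [0.99900]): 0.94020 × 0.99900 = 0.939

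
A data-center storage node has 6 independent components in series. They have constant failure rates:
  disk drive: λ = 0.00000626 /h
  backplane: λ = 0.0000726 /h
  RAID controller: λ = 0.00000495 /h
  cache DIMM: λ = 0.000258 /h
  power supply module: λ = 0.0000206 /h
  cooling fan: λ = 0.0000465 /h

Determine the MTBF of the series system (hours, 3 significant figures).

2450

Series of exponential components: λ_sys = Σ λ_i
λ_sys = 0.00000626 + 0.0000726 + 0.00000495 + 0.000258 + 0.0000206 + 0.0000465 = 4.0891e-04 /h
MTBF = 1 / λ_sys = 2450 h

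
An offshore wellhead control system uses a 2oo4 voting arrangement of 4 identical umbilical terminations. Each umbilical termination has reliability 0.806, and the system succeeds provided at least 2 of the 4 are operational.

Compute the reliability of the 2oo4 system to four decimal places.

0.9750

R = Σ_{i=2}^{4} C(4,i) p^i (1−p)^{4−i} with p = 0.806
C(4,2)·0.806^2·0.194^2 = 0.146698
C(4,3)·0.806^3·0.194^1 = 0.406319
C(4,4)·0.806^4·0.194^0 = 0.422027
Sum = 0.9750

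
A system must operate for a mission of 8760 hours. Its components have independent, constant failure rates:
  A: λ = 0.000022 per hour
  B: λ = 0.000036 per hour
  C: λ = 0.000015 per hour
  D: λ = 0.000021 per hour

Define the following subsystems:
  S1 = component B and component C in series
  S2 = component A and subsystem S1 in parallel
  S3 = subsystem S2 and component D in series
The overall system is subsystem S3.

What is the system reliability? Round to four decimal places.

0.7794

R(A) = exp(−0.000022 × 8760) = 0.824713
R(B) = exp(−0.000036 × 8760) = 0.729526
R(C) = exp(−0.000015 × 8760) = 0.876867
R(D) = exp(−0.000021 × 8760) = 0.831969
Series (B and C): 0.729526 × 0.876867 = 0.639697
Parallel (A and [0.639697]): 1 − (1 − 0.824713)(1 − 0.639697) = 0.936844
Series ([0.936844] and D): 0.936844 × 0.831969 = 0.7794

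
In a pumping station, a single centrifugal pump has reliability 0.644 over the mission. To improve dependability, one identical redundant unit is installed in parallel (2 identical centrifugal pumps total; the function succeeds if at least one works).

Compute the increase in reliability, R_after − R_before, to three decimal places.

R_before = 0.644
R_after = 1 − (1 − 0.644)^2 = 0.873
ΔR = 0.873 − 0.644 = 0.229

0.229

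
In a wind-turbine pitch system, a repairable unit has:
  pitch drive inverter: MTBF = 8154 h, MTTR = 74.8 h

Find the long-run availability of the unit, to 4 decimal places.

0.9909

A(pitch drive inverter) = MTBF/(MTBF+MTTR) = 8154/(8154+74.8) = 0.9909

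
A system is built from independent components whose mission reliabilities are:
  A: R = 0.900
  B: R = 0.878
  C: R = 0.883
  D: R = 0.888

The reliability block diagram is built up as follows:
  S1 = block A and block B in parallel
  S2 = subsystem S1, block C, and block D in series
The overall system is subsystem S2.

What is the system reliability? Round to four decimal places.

0.7745

Parallel (A and B): 1 − (1 − 0.900000)(1 − 0.878000) = 0.987800
Series ([0.987800], C, and D): 0.987800 × 0.883000 × 0.888000 = 0.7745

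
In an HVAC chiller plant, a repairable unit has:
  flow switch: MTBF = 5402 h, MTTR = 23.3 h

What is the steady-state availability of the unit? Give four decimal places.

A(flow switch) = MTBF/(MTBF+MTTR) = 5402/(5402+23.3) = 0.9957

0.9957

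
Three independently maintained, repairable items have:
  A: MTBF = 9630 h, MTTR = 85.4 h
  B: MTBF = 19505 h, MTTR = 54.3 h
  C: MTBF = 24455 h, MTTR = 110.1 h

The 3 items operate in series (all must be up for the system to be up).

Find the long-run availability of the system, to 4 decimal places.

0.9840

A(A) = MTBF/(MTBF+MTTR) = 9630/(9630+85.4) = 0.991210
A(B) = MTBF/(MTBF+MTTR) = 19505/(19505+54.3) = 0.997224
A(C) = MTBF/(MTBF+MTTR) = 24455/(24455+110.1) = 0.995518
Series availability: 0.991210 × 0.997224 × 0.995518 = 0.9840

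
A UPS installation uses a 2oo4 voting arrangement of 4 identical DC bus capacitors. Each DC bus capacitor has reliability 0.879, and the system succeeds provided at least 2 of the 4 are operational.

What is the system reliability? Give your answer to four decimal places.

0.9936

R = Σ_{i=2}^{4} C(4,i) p^i (1−p)^{4−i} with p = 0.879
C(4,2)·0.879^2·0.121^2 = 0.067873
C(4,3)·0.879^3·0.121^1 = 0.328709
C(4,4)·0.879^4·0.121^0 = 0.596974
Sum = 0.9936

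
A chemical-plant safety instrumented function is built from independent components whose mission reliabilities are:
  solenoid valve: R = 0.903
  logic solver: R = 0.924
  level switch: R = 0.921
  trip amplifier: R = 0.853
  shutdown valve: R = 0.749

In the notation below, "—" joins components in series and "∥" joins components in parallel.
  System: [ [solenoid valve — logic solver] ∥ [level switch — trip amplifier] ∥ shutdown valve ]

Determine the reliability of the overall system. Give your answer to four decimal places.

0.9911

Series (solenoid valve and logic solver): 0.903000 × 0.924000 = 0.834372
Series (level switch and trip amplifier): 0.921000 × 0.853000 = 0.785613
Parallel ([0.834372], [0.785613], and shutdown valve): 1 − (1 − 0.834372)(1 − 0.785613)(1 − 0.749000) = 0.9911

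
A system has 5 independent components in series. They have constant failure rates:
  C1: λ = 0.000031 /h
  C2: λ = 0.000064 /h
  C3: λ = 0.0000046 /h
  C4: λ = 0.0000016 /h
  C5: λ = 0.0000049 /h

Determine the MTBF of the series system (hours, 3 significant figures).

Series of exponential components: λ_sys = Σ λ_i
λ_sys = 0.000031 + 0.000064 + 0.0000046 + 0.0000016 + 0.0000049 = 1.0610e-04 /h
MTBF = 1 / λ_sys = 9430 h

9430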